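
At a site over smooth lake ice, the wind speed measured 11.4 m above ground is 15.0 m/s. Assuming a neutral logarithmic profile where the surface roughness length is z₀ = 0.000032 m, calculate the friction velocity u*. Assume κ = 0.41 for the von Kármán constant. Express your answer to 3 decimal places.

u* ≈ 0.481 m/s

Log law: V(z) = (u*/κ) · ln(z/z₀) ⇒ u* = κ · V / ln(z/z₀)
u* = 0.41 × 15.0 / ln(11.4/0.000032) = 0.41 × 15.0 / 12.7834
   = 6.1500 / 12.7834 = 0.4811 m/s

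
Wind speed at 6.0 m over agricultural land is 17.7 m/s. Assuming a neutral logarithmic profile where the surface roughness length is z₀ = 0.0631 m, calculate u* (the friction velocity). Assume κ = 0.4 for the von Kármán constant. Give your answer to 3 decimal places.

Log law: V(z) = (u*/κ) · ln(z/z₀) ⇒ u* = κ · V / ln(z/z₀)
u* = 0.4 × 17.7 / ln(6.0/0.0631) = 0.4 × 17.7 / 4.5548
   = 7.0800 / 4.5548 = 1.5544 m/s

u* ≈ 1.554 m/s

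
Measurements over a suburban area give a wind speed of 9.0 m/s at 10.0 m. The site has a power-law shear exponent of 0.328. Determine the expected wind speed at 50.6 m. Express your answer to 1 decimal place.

15.3 m/s

Power-law profile: V₂ = V₁ · (z₂/z₁)^α
V₂ = 9.0 × (50.6/10.0)^0.328 = 9.0 × (5.0600)^0.328
    = 9.0 × 1.7020 = 15.3181 m/s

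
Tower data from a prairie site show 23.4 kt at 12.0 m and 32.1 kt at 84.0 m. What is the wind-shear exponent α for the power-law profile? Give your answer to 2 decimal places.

α ≈ 0.16

Power law: V₂/V₁ = (z₂/z₁)^α ⇒ α = ln(V₂/V₁) / ln(z₂/z₁)
α = ln(32.1/23.4) / ln(84.0/12.0) = ln(1.3718) / ln(7.0000)
  = 0.31612 / 1.94591 = 0.16245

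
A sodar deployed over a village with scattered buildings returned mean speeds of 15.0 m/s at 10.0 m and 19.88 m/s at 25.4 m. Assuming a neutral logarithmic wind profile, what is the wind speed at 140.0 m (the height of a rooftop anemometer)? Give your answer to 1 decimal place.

Log law: V ∝ ln(z/z₀). From the pair, with r = V₁/V₂ = 0.75453,
ln z₀ = (ln z₁ − r·ln z₂)/(1 − r) = (2.3026 − 0.75453×3.2347)/0.24547 = -0.5627 → z₀ = 0.5697 m
V₃ = V₁ · ln(z₃/z₀)/ln(z₁/z₀) = 15.0 × 5.5043/2.8653 = 28.8158 m/s

28.8 m/s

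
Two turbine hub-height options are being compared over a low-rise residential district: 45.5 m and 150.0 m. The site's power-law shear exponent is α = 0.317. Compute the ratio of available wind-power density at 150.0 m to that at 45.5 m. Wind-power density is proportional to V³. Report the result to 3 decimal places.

3.110

Speed ratio: V_B/V_A = (z_B/z_A)^α = (150.0/45.5)^0.317 = (3.2967)^0.317 = 1.45959
Power-density ratio: P_B/P_A = (V_B/V_A)³ = (1.45959)³ = 3.10952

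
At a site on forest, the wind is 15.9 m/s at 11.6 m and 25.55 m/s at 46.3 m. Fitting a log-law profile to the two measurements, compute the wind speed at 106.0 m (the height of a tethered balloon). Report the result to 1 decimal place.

31.3 m/s

Log law: V ∝ ln(z/z₀). From the pair, with r = V₁/V₂ = 0.62231,
ln z₀ = (ln z₁ − r·ln z₂)/(1 − r) = (2.4510 − 0.62231×3.8351)/0.37769 = 0.1704 → z₀ = 1.186 m
V₃ = V₁ · ln(z₃/z₀)/ln(z₁/z₀) = 15.9 × 4.4930/2.2806 = 31.3248 m/s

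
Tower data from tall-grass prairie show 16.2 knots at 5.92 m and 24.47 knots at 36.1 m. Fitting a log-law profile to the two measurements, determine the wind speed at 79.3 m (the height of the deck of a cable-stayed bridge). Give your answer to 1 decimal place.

Log law: V ∝ ln(z/z₀). From the pair, with r = V₁/V₂ = 0.66204,
ln z₀ = (ln z₁ − r·ln z₂)/(1 − r) = (1.7783 − 0.66204×3.5863)/0.33796 = -1.7632 → z₀ = 0.1715 m
V₃ = V₁ · ln(z₃/z₀)/ln(z₁/z₀) = 16.2 × 6.1365/3.5416 = 28.0697 knots

28.1 knots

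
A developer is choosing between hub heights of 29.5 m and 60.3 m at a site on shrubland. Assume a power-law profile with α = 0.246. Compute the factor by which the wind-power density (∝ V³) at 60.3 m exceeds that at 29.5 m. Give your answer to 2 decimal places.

Speed ratio: V_B/V_A = (z_B/z_A)^α = (60.3/29.5)^0.246 = (2.0441)^0.246 = 1.19229
Power-density ratio: P_B/P_A = (V_B/V_A)³ = (1.19229)³ = 1.69491

1.69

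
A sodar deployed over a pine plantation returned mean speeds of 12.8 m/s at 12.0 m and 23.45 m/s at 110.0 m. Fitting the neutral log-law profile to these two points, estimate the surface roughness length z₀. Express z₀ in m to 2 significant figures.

z₀ ≈ 0.84 m

Log law: V(z) ∝ ln(z/z₀). With r = V₁/V₂ = 12.8/23.45 = 0.54584,
r · ln(z₂/z₀) = ln(z₁/z₀) ⇒ ln z₀ = (ln z₁ − r·ln z₂)/(1 − r)
ln z₀ = (2.48491 − 0.54584×4.70048) / 0.45416 = -0.1779
z₀ = exp(-0.1779) = 0.8370 m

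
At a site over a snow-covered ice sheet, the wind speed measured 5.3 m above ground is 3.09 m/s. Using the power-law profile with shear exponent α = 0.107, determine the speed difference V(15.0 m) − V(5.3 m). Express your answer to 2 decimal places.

0.36 m/s

Power law: V₂ = V₁ · (z₂/z₁)^α = 3.09 × (2.8302)^0.107 = 3.4538 m/s
ΔV = 3.4538 − 3.09 = 0.3638 m/s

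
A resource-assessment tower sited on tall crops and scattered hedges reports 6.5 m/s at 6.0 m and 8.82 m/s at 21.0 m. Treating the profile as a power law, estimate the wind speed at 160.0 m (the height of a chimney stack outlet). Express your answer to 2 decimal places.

First find α: α = ln(V₂/V₁)/ln(z₂/z₁) = ln(8.82/6.5)/ln(21.0/6.0) = 0.30522/1.25276 = 0.2436
Extrapolate from 21.0 m to 160.0 m: V₃ = 8.82 × (160.0/21.0)^0.2436 = 8.82 × 1.6401 = 14.4655 m/s

14.47 m/s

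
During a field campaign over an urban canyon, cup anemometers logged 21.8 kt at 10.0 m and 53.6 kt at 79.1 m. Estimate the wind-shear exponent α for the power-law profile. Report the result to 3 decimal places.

Power law: V₂/V₁ = (z₂/z₁)^α ⇒ α = ln(V₂/V₁) / ln(z₂/z₁)
α = ln(53.6/21.8) / ln(79.1/10.0) = ln(2.4587) / ln(7.9100)
  = 0.89964 / 2.06813 = 0.43500

α ≈ 0.435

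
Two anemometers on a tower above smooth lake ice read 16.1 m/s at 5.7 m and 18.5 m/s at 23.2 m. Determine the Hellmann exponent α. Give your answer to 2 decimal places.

α ≈ 0.10

Power law: V₂/V₁ = (z₂/z₁)^α ⇒ α = ln(V₂/V₁) / ln(z₂/z₁)
α = ln(18.5/16.1) / ln(23.2/5.7) = ln(1.1491) / ln(4.0702)
  = 0.13895 / 1.40369 = 0.09899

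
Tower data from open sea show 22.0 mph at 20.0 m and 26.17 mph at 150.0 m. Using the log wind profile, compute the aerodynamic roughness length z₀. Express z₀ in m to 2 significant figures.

z₀ ≈ 0.00048 m

Log law: V(z) ∝ ln(z/z₀). With r = V₁/V₂ = 22.0/26.17 = 0.84066,
r · ln(z₂/z₀) = ln(z₁/z₀) ⇒ ln z₀ = (ln z₁ − r·ln z₂)/(1 − r)
ln z₀ = (2.99573 − 0.84066×5.01064) / 0.15934 = -7.6345
z₀ = exp(-7.6345) = 0.0004835 m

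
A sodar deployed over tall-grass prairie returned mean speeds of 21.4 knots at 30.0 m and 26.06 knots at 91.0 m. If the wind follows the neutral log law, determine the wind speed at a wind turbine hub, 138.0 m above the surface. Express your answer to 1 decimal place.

27.8 knots

Log law: V ∝ ln(z/z₀). From the pair, with r = V₁/V₂ = 0.82118,
ln z₀ = (ln z₁ − r·ln z₂)/(1 − r) = (3.4012 − 0.82118×4.5109)/0.17882 = -1.6947 → z₀ = 0.1837 m
V₃ = V₁ · ln(z₃/z₀)/ln(z₁/z₀) = 21.4 × 6.6219/5.0959 = 27.8086 knots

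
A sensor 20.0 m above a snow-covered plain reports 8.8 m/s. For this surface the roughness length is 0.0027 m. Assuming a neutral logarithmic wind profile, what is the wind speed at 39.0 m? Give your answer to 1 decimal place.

Log law: V(z) ∝ ln(z/z₀), so V₂/V₁ = ln(z₂/z₀) / ln(z₁/z₀).
ln(39.0/0.0027) = 9.5781, ln(20.0/0.0027) = 8.9102
V₂ = 8.8 × 9.5781/8.9102 = 8.8 × 1.0750 = 9.4596 m/s

9.5 m/s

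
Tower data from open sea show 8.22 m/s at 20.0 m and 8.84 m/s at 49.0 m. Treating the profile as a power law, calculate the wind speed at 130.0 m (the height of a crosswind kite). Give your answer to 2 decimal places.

9.57 m/s

First find α: α = ln(V₂/V₁)/ln(z₂/z₁) = ln(8.84/8.22)/ln(49.0/20.0) = 0.07272/0.89609 = 0.0811
Extrapolate from 49.0 m to 130.0 m: V₃ = 8.84 × (130.0/49.0)^0.0811 = 8.84 × 1.0824 = 9.5684 m/s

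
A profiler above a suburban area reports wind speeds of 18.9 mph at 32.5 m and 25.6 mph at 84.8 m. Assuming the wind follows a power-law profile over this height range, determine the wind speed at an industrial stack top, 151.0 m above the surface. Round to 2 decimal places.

30.73 mph

First find α: α = ln(V₂/V₁)/ln(z₂/z₁) = ln(25.6/18.9)/ln(84.8/32.5) = 0.30343/0.95906 = 0.3164
Extrapolate from 84.8 m to 151.0 m: V₃ = 25.6 × (151.0/84.8)^0.3164 = 25.6 × 1.2003 = 30.7270 mph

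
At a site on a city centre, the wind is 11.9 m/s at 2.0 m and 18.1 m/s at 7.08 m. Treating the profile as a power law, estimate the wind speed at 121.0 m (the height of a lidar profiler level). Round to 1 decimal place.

46.4 m/s

First find α: α = ln(V₂/V₁)/ln(z₂/z₁) = ln(18.1/11.9)/ln(7.08/2.0) = 0.41937/1.26413 = 0.3317
Extrapolate from 7.08 m to 121.0 m: V₃ = 18.1 × (121.0/7.08)^0.3317 = 18.1 × 2.5643 = 46.4134 m/s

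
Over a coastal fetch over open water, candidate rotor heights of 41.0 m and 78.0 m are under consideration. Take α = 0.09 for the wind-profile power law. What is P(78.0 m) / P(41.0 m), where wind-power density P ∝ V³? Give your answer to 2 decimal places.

1.19

Speed ratio: V_B/V_A = (z_B/z_A)^α = (78.0/41.0)^0.09 = (1.9024)^0.09 = 1.05959
Power-density ratio: P_B/P_A = (V_B/V_A)³ = (1.05959)³ = 1.18964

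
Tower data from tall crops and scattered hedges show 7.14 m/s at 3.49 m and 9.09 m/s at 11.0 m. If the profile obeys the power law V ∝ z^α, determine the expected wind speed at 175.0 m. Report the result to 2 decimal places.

First find α: α = ln(V₂/V₁)/ln(z₂/z₁) = ln(9.09/7.14)/ln(11.0/3.49) = 0.24146/1.14799 = 0.2103
Extrapolate from 11.0 m to 175.0 m: V₃ = 9.09 × (175.0/11.0)^0.2103 = 9.09 × 1.7896 = 16.2671 m/s

16.27 m/s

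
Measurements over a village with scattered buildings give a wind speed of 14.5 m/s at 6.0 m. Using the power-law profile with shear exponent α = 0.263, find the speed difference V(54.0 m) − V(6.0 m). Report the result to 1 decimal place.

11.3 m/s

Power law: V₂ = V₁ · (z₂/z₁)^α = 14.5 × (9.0000)^0.263 = 25.8425 m/s
ΔV = 25.8425 − 14.5 = 11.3425 m/s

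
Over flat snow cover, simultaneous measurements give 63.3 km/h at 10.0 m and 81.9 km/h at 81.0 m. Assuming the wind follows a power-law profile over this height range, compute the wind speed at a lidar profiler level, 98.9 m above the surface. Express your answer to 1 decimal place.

83.9 km/h

First find α: α = ln(V₂/V₁)/ln(z₂/z₁) = ln(81.9/63.3)/ln(81.0/10.0) = 0.25761/2.09186 = 0.1232
Extrapolate from 81.0 m to 98.9 m: V₃ = 81.9 × (98.9/81.0)^0.1232 = 81.9 × 1.0249 = 83.9387 km/h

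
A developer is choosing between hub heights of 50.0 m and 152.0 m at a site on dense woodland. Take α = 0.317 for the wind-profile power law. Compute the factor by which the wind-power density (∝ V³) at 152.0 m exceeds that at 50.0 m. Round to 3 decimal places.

2.879

Speed ratio: V_B/V_A = (z_B/z_A)^α = (152.0/50.0)^0.317 = (3.0400)^0.317 = 1.42256
Power-density ratio: P_B/P_A = (V_B/V_A)³ = (1.42256)³ = 2.87881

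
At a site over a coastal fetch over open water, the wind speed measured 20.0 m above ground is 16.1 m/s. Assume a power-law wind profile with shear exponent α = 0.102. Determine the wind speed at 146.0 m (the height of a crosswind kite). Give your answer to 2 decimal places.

Power-law profile: V₂ = V₁ · (z₂/z₁)^α
V₂ = 16.1 × (146.0/20.0)^0.102 = 16.1 × (7.3000)^0.102
    = 16.1 × 1.2248 = 19.7190 m/s

19.72 m/s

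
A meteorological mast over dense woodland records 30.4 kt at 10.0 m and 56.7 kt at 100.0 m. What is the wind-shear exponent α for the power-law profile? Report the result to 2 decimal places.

Power law: V₂/V₁ = (z₂/z₁)^α ⇒ α = ln(V₂/V₁) / ln(z₂/z₁)
α = ln(56.7/30.4) / ln(100.0/10.0) = ln(1.8651) / ln(10.0000)
  = 0.62333 / 2.30259 = 0.27071

α ≈ 0.27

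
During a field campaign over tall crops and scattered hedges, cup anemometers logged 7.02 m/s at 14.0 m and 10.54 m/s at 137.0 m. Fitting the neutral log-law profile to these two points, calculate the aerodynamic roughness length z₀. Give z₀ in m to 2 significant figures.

Log law: V(z) ∝ ln(z/z₀). With r = V₁/V₂ = 7.02/10.54 = 0.66603,
r · ln(z₂/z₀) = ln(z₁/z₀) ⇒ ln z₀ = (ln z₁ − r·ln z₂)/(1 − r)
ln z₀ = (2.63906 − 0.66603×4.91998) / 0.33397 = -1.9098
z₀ = exp(-1.9098) = 0.1481 m

z₀ ≈ 0.15 m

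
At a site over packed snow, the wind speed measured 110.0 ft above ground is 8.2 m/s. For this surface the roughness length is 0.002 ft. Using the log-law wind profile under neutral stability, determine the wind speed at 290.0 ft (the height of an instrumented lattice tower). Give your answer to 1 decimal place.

8.9 m/s

Log law: V(z) ∝ ln(z/z₀), so V₂/V₁ = ln(z₂/z₀) / ln(z₁/z₀).
ln(290.0/0.002) = 11.8845, ln(110.0/0.002) = 10.9151
V₂ = 8.2 × 11.8845/10.9151 = 8.2 × 1.0888 = 8.9283 m/s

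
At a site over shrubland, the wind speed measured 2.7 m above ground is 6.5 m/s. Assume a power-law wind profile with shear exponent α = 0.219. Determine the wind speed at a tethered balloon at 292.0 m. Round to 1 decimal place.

18.1 m/s

Power-law profile: V₂ = V₁ · (z₂/z₁)^α
V₂ = 6.5 × (292.0/2.7)^0.219 = 6.5 × (108.1481)^0.219
    = 6.5 × 2.7890 = 18.1286 m/s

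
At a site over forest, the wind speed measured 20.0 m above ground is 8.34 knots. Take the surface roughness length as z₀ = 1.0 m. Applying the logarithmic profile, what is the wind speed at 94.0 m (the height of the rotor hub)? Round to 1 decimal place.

Log law: V(z) ∝ ln(z/z₀), so V₂/V₁ = ln(z₂/z₀) / ln(z₁/z₀).
ln(94.0/1.0) = 4.5433, ln(20.0/1.0) = 2.9957
V₂ = 8.34 × 4.5433/2.9957 = 8.34 × 1.5166 = 12.6484 knots

12.6 knots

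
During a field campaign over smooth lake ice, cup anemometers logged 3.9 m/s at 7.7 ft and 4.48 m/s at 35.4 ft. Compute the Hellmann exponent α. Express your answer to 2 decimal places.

Power law: V₂/V₁ = (z₂/z₁)^α ⇒ α = ln(V₂/V₁) / ln(z₂/z₁)
α = ln(4.48/3.9) / ln(35.4/7.7) = ln(1.1487) / ln(4.5974)
  = 0.13865 / 1.52549 = 0.09089

α ≈ 0.09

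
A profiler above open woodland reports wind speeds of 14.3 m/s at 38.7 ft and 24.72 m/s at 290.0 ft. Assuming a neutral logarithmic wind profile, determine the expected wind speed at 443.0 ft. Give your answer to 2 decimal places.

Log law: V ∝ ln(z/z₀). From the pair, with r = V₁/V₂ = 0.57848,
ln z₀ = (ln z₁ − r·ln z₂)/(1 − r) = (3.6558 − 0.57848×5.6699)/0.42152 = 0.8918 → z₀ = 2.440 ft
V₃ = V₁ · ln(z₃/z₀)/ln(z₁/z₀) = 14.3 × 5.2017/2.7640 = 26.9120 m/s

26.91 m/s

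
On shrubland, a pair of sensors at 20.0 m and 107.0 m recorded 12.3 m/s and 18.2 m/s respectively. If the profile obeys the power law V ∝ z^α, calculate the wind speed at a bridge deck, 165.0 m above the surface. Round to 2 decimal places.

First find α: α = ln(V₂/V₁)/ln(z₂/z₁) = ln(18.2/12.3)/ln(107.0/20.0) = 0.39182/1.67710 = 0.2336
Extrapolate from 107.0 m to 165.0 m: V₃ = 18.2 × (165.0/107.0)^0.2336 = 18.2 × 1.1065 = 20.1381 m/s

20.14 m/s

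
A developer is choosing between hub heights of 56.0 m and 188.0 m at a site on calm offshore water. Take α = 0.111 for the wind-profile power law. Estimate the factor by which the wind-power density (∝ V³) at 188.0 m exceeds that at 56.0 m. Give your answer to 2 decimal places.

1.50

Speed ratio: V_B/V_A = (z_B/z_A)^α = (188.0/56.0)^0.111 = (3.3571)^0.111 = 1.14389
Power-density ratio: P_B/P_A = (V_B/V_A)³ = (1.14389)³ = 1.49675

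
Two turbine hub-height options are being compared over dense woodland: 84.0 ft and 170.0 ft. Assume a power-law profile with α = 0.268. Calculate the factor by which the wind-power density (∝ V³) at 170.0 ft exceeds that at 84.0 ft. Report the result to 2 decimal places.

1.76

Speed ratio: V_B/V_A = (z_B/z_A)^α = (170.0/84.0)^0.268 = (2.0238)^0.268 = 1.20796
Power-density ratio: P_B/P_A = (V_B/V_A)³ = (1.20796)³ = 1.76263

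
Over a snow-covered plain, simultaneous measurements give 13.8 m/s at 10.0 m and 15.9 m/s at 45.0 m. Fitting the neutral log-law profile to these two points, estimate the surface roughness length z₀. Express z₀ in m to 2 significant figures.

z₀ ≈ 0.00051 m

Log law: V(z) ∝ ln(z/z₀). With r = V₁/V₂ = 13.8/15.9 = 0.86792,
r · ln(z₂/z₀) = ln(z₁/z₀) ⇒ ln z₀ = (ln z₁ − r·ln z₂)/(1 − r)
ln z₀ = (2.30259 − 0.86792×3.80666) / 0.13208 = -7.5814
z₀ = exp(-7.5814) = 0.0005099 m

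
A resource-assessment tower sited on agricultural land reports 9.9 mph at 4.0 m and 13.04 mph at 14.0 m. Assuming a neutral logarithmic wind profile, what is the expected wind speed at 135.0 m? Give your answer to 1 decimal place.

18.7 mph

Log law: V ∝ ln(z/z₀). From the pair, with r = V₁/V₂ = 0.75920,
ln z₀ = (ln z₁ − r·ln z₂)/(1 − r) = (1.3863 − 0.75920×2.6391)/0.24080 = -2.5635 → z₀ = 0.07703 m
V₃ = V₁ · ln(z₃/z₀)/ln(z₁/z₀) = 9.9 × 7.4688/3.9498 = 18.7202 mph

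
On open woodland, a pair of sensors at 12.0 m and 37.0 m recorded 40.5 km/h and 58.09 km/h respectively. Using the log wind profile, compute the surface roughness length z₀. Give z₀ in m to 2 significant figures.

z₀ ≈ 0.90 m

Log law: V(z) ∝ ln(z/z₀). With r = V₁/V₂ = 40.5/58.09 = 0.69719,
r · ln(z₂/z₀) = ln(z₁/z₀) ⇒ ln z₀ = (ln z₁ − r·ln z₂)/(1 − r)
ln z₀ = (2.48491 − 0.69719×3.61092) / 0.30281 = -0.1077
z₀ = exp(-0.1077) = 0.8979 m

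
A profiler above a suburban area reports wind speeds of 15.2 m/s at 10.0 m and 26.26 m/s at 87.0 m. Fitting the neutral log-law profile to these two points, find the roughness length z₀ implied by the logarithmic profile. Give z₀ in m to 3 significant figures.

z₀ ≈ 0.511 m

Log law: V(z) ∝ ln(z/z₀). With r = V₁/V₂ = 15.2/26.26 = 0.57883,
r · ln(z₂/z₀) = ln(z₁/z₀) ⇒ ln z₀ = (ln z₁ − r·ln z₂)/(1 − r)
ln z₀ = (2.30259 − 0.57883×4.46591) / 0.42117 = -0.6705
z₀ = exp(-0.6705) = 0.5114 m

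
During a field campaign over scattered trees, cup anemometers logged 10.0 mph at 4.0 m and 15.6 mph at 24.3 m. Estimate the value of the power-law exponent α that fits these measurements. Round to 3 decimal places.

Power law: V₂/V₁ = (z₂/z₁)^α ⇒ α = ln(V₂/V₁) / ln(z₂/z₁)
α = ln(15.6/10.0) / ln(24.3/4.0) = ln(1.5600) / ln(6.0750)
  = 0.44469 / 1.80418 = 0.24648

α ≈ 0.246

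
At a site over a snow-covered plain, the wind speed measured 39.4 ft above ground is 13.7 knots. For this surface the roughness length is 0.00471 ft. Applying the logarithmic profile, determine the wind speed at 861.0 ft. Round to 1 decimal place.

Log law: V(z) ∝ ln(z/z₀), so V₂/V₁ = ln(z₂/z₀) / ln(z₁/z₀).
ln(861.0/0.00471) = 12.1162, ln(39.4/0.00471) = 9.0318
V₂ = 13.7 × 12.1162/9.0318 = 13.7 × 1.3415 = 18.3785 knots

18.4 knots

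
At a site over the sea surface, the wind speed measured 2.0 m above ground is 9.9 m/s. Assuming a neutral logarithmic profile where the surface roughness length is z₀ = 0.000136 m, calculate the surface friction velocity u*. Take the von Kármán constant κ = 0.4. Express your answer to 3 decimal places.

Log law: V(z) = (u*/κ) · ln(z/z₀) ⇒ u* = κ · V / ln(z/z₀)
u* = 0.4 × 9.9 / ln(2.0/0.000136) = 0.4 × 9.9 / 9.5960
   = 3.9600 / 9.5960 = 0.4127 m/s

u* ≈ 0.413 m/s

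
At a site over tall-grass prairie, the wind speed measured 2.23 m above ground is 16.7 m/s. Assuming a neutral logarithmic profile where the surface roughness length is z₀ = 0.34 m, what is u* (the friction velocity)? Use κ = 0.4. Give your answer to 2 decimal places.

u* ≈ 3.55 m/s

Log law: V(z) = (u*/κ) · ln(z/z₀) ⇒ u* = κ · V / ln(z/z₀)
u* = 0.4 × 16.7 / ln(2.23/0.34) = 0.4 × 16.7 / 1.8808
   = 6.6800 / 1.8808 = 3.5517 m/s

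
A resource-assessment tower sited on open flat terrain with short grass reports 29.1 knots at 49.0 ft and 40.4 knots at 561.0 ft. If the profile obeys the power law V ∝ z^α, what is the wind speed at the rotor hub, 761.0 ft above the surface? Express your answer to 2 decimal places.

First find α: α = ln(V₂/V₁)/ln(z₂/z₁) = ln(40.4/29.1)/ln(561.0/49.0) = 0.32809/2.43790 = 0.1346
Extrapolate from 561.0 ft to 761.0 ft: V₃ = 40.4 × (761.0/561.0)^0.1346 = 40.4 × 1.0419 = 42.0923 knots

42.09 knots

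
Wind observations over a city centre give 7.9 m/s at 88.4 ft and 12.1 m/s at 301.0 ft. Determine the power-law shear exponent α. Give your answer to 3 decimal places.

Power law: V₂/V₁ = (z₂/z₁)^α ⇒ α = ln(V₂/V₁) / ln(z₂/z₁)
α = ln(12.1/7.9) / ln(301.0/88.4) = ln(1.5316) / ln(3.4050)
  = 0.42634 / 1.22524 = 0.34797

α ≈ 0.348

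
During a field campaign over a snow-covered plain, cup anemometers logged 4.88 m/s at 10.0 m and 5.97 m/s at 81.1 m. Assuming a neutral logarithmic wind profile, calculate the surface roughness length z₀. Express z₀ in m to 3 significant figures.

z₀ ≈ 0.000852 m

Log law: V(z) ∝ ln(z/z₀). With r = V₁/V₂ = 4.88/5.97 = 0.81742,
r · ln(z₂/z₀) = ln(z₁/z₀) ⇒ ln z₀ = (ln z₁ − r·ln z₂)/(1 − r)
ln z₀ = (2.30259 − 0.81742×4.39568) / 0.18258 = -7.0683
z₀ = exp(-7.0683) = 0.0008516 m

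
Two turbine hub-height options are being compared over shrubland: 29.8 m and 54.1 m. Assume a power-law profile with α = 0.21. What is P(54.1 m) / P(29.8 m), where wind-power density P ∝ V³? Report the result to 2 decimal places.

Speed ratio: V_B/V_A = (z_B/z_A)^α = (54.1/29.8)^0.21 = (1.8154)^0.21 = 1.13341
Power-density ratio: P_B/P_A = (V_B/V_A)³ = (1.13341)³ = 1.45599

1.46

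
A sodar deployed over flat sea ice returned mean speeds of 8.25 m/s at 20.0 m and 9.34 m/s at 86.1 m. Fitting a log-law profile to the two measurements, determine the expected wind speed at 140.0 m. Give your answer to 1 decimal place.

Log law: V ∝ ln(z/z₀). From the pair, with r = V₁/V₂ = 0.88330,
ln z₀ = (ln z₁ − r·ln z₂)/(1 − r) = (2.9957 − 0.88330×4.4555)/0.11670 = -8.0530 → z₀ = 0.0003181 m
V₃ = V₁ · ln(z₃/z₀)/ln(z₁/z₀) = 8.25 × 12.9947/11.0488 = 9.7030 m/s

9.7 m/s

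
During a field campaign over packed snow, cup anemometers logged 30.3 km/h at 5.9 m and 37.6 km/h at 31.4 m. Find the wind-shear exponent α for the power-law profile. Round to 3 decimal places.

Power law: V₂/V₁ = (z₂/z₁)^α ⇒ α = ln(V₂/V₁) / ln(z₂/z₁)
α = ln(37.6/30.3) / ln(31.4/5.9) = ln(1.2409) / ln(5.3220)
  = 0.21586 / 1.67186 = 0.12911

α ≈ 0.129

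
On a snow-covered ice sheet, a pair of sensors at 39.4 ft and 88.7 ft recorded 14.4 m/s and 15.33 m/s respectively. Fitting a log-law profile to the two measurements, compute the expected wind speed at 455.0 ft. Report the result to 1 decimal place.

17.2 m/s

Log law: V ∝ ln(z/z₀). From the pair, with r = V₁/V₂ = 0.93933,
ln z₀ = (ln z₁ − r·ln z₂)/(1 − r) = (3.6738 − 0.93933×4.4853)/0.06067 = -8.8913 → z₀ = 0.0001376 ft
V₃ = V₁ · ln(z₃/z₀)/ln(z₁/z₀) = 14.4 × 15.0116/12.5651 = 17.2038 m/s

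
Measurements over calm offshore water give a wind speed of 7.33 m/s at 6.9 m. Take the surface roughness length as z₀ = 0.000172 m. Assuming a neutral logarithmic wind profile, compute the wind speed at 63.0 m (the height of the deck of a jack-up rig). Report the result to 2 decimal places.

Log law: V(z) ∝ ln(z/z₀), so V₂/V₁ = ln(z₂/z₀) / ln(z₁/z₀).
ln(63.0/0.000172) = 12.8112, ln(6.9/0.000172) = 10.5995
V₂ = 7.33 × 12.8112/10.5995 = 7.33 × 1.2087 = 8.8594 m/s

8.86 m/s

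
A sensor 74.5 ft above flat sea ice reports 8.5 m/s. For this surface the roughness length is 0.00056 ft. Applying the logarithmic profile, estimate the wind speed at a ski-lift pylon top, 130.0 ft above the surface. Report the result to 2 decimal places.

Log law: V(z) ∝ ln(z/z₀), so V₂/V₁ = ln(z₂/z₀) / ln(z₁/z₀).
ln(130.0/0.00056) = 12.3551, ln(74.5/0.00056) = 11.7984
V₂ = 8.5 × 12.3551/11.7984 = 8.5 × 1.0472 = 8.9011 m/s

8.90 m/s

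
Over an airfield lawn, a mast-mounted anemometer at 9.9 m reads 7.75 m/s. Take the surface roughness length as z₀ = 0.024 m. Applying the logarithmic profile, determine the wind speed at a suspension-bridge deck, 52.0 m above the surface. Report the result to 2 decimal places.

Log law: V(z) ∝ ln(z/z₀), so V₂/V₁ = ln(z₂/z₀) / ln(z₁/z₀).
ln(52.0/0.024) = 7.6809, ln(9.9/0.024) = 6.0222
V₂ = 7.75 × 7.6809/6.0222 = 7.75 × 1.2754 = 9.8846 m/s

9.88 m/s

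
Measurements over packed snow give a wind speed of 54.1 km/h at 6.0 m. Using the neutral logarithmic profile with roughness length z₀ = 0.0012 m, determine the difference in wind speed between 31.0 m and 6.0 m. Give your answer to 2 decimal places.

Log law: V₂ = V₁ · ln(z₂/z₀)/ln(z₁/z₀) = 54.1 × 10.1594/8.5172 = 64.5312 km/h
ΔV = 64.5312 − 54.1 = 10.4312 km/h

10.43 km/h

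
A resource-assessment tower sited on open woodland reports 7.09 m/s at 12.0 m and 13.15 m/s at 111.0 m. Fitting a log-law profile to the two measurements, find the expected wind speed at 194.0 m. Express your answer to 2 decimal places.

Log law: V ∝ ln(z/z₀). From the pair, with r = V₁/V₂ = 0.53916,
ln z₀ = (ln z₁ − r·ln z₂)/(1 − r) = (2.4849 − 0.53916×4.7095)/0.46084 = -0.1178 → z₀ = 0.8888 m
V₃ = V₁ · ln(z₃/z₀)/ln(z₁/z₀) = 7.09 × 5.3857/2.6027 = 14.6709 m/s

14.67 m/s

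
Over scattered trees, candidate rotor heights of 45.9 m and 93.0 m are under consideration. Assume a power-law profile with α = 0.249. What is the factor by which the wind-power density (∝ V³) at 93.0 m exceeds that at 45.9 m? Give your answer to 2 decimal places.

Speed ratio: V_B/V_A = (z_B/z_A)^α = (93.0/45.9)^0.249 = (2.0261)^0.249 = 1.19223
Power-density ratio: P_B/P_A = (V_B/V_A)³ = (1.19223)³ = 1.69466

1.69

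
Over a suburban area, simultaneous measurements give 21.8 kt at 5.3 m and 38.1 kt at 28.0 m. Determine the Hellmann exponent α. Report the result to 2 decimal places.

Power law: V₂/V₁ = (z₂/z₁)^α ⇒ α = ln(V₂/V₁) / ln(z₂/z₁)
α = ln(38.1/21.8) / ln(28.0/5.3) = ln(1.7477) / ln(5.2830)
  = 0.55830 / 1.66450 = 0.33542

α ≈ 0.34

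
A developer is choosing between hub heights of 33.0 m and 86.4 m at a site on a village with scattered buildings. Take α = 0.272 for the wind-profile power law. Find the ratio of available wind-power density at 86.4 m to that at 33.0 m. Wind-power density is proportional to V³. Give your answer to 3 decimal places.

2.193

Speed ratio: V_B/V_A = (z_B/z_A)^α = (86.4/33.0)^0.272 = (2.6182)^0.272 = 1.29926
Power-density ratio: P_B/P_A = (V_B/V_A)³ = (1.29926)³ = 2.19325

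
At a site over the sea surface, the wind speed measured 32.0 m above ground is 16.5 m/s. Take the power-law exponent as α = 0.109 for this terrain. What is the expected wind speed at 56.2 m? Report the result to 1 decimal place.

Power-law profile: V₂ = V₁ · (z₂/z₁)^α
V₂ = 16.5 × (56.2/32.0)^0.109 = 16.5 × (1.7563)^0.109
    = 16.5 × 1.0633 = 17.5446 m/s

17.5 m/s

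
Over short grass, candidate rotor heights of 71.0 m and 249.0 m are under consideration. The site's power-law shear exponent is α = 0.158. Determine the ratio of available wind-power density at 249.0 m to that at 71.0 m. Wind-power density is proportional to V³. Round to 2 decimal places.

1.81

Speed ratio: V_B/V_A = (z_B/z_A)^α = (249.0/71.0)^0.158 = (3.5070)^0.158 = 1.21927
Power-density ratio: P_B/P_A = (V_B/V_A)³ = (1.21927)³ = 1.81260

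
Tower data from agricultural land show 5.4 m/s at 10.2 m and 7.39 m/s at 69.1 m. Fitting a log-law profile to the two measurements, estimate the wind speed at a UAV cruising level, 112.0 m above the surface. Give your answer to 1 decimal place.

Log law: V ∝ ln(z/z₀). From the pair, with r = V₁/V₂ = 0.73072,
ln z₀ = (ln z₁ − r·ln z₂)/(1 − r) = (2.3224 − 0.73072×4.2356)/0.26928 = -2.8691 → z₀ = 0.05675 m
V₃ = V₁ · ln(z₃/z₀)/ln(z₁/z₀) = 5.4 × 7.5876/5.1915 = 7.8923 m/s

7.9 m/s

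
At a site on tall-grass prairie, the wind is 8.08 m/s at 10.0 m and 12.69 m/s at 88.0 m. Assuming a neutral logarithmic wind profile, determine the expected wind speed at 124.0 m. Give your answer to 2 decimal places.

13.42 m/s

Log law: V ∝ ln(z/z₀). From the pair, with r = V₁/V₂ = 0.63672,
ln z₀ = (ln z₁ − r·ln z₂)/(1 − r) = (2.3026 − 0.63672×4.4773)/0.36328 = -1.5091 → z₀ = 0.2211 m
V₃ = V₁ · ln(z₃/z₀)/ln(z₁/z₀) = 8.08 × 6.3294/3.8117 = 13.4170 m/s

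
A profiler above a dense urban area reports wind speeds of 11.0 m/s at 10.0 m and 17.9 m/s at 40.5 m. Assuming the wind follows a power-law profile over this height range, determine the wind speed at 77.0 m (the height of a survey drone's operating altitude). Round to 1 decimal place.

First find α: α = ln(V₂/V₁)/ln(z₂/z₁) = ln(17.9/11.0)/ln(40.5/10.0) = 0.48691/1.39872 = 0.3481
Extrapolate from 40.5 m to 77.0 m: V₃ = 17.9 × (77.0/40.5)^0.3481 = 17.9 × 1.2506 = 22.3866 m/s

22.4 m/s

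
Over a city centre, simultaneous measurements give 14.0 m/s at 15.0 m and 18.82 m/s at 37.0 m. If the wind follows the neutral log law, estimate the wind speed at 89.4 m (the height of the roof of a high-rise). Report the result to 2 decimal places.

23.53 m/s

Log law: V ∝ ln(z/z₀). From the pair, with r = V₁/V₂ = 0.74389,
ln z₀ = (ln z₁ − r·ln z₂)/(1 − r) = (2.7081 − 0.74389×3.6109)/0.25611 = 0.0856 → z₀ = 1.089 m
V₃ = V₁ · ln(z₃/z₀)/ln(z₁/z₀) = 14.0 × 4.4075/2.6224 = 23.5297 m/s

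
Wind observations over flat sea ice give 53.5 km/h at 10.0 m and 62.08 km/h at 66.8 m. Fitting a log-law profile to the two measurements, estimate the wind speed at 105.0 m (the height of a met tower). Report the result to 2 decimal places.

Log law: V ∝ ln(z/z₀). From the pair, with r = V₁/V₂ = 0.86179,
ln z₀ = (ln z₁ − r·ln z₂)/(1 − r) = (2.3026 − 0.86179×4.2017)/0.13821 = -9.5392 → z₀ = 0.00007197 m
V₃ = V₁ · ln(z₃/z₀)/ln(z₁/z₀) = 53.5 × 14.1932/11.8418 = 64.1232 km/h

64.12 km/h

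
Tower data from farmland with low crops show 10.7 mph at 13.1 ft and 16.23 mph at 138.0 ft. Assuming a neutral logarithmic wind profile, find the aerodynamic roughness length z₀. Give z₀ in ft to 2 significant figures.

z₀ ≈ 0.14 ft

Log law: V(z) ∝ ln(z/z₀). With r = V₁/V₂ = 10.7/16.23 = 0.65927,
r · ln(z₂/z₀) = ln(z₁/z₀) ⇒ ln z₀ = (ln z₁ − r·ln z₂)/(1 − r)
ln z₀ = (2.57261 − 0.65927×4.92725) / 0.34073 = -1.9834
z₀ = exp(-1.9834) = 0.1376 ft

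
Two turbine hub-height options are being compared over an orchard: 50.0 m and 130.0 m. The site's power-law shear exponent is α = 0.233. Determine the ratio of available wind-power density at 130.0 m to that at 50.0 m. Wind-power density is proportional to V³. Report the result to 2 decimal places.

1.95

Speed ratio: V_B/V_A = (z_B/z_A)^α = (130.0/50.0)^0.233 = (2.6000)^0.233 = 1.24936
Power-density ratio: P_B/P_A = (V_B/V_A)³ = (1.24936)³ = 1.95014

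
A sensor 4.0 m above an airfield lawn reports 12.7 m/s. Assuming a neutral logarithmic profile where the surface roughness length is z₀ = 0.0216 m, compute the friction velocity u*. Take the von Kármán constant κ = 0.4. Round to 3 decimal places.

u* ≈ 0.973 m/s

Log law: V(z) = (u*/κ) · ln(z/z₀) ⇒ u* = κ · V / ln(z/z₀)
u* = 0.4 × 12.7 / ln(4.0/0.0216) = 0.4 × 12.7 / 5.2214
   = 5.0800 / 5.2214 = 0.9729 m/s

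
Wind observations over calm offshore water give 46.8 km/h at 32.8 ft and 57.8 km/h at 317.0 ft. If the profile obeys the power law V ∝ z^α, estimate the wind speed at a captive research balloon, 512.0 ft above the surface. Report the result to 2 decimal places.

60.44 km/h

First find α: α = ln(V₂/V₁)/ln(z₂/z₁) = ln(57.8/46.8)/ln(317.0/32.8) = 0.21111/2.26847 = 0.0931
Extrapolate from 317.0 ft to 512.0 ft: V₃ = 57.8 × (512.0/317.0)^0.0931 = 57.8 × 1.0456 = 60.4372 km/h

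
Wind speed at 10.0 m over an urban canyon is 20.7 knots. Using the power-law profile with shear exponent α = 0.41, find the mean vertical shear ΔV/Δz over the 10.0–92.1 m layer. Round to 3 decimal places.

Power law: V₂ = V₁ · (z₂/z₁)^α = 20.7 × (9.2100)^0.41 = 51.4419 knots
ΔV/Δz = (51.4419 − 20.7)/(92.1 − 10.0) = 30.7419/82.1000 = 0.37444 knots/m

0.374 knots/m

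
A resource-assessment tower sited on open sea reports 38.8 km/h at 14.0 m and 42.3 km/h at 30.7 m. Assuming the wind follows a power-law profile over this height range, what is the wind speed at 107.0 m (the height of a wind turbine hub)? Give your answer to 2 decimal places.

First find α: α = ln(V₂/V₁)/ln(z₂/z₁) = ln(42.3/38.8)/ln(30.7/14.0) = 0.08637/0.78521 = 0.1100
Extrapolate from 30.7 m to 107.0 m: V₃ = 42.3 × (107.0/30.7)^0.1100 = 42.3 × 1.1472 = 48.5270 km/h

48.53 km/h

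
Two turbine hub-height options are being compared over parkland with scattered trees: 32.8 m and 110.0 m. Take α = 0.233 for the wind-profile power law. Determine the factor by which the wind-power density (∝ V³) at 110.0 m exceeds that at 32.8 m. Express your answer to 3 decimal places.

Speed ratio: V_B/V_A = (z_B/z_A)^α = (110.0/32.8)^0.233 = (3.3537)^0.233 = 1.32570
Power-density ratio: P_B/P_A = (V_B/V_A)³ = (1.32570)³ = 2.32990

2.330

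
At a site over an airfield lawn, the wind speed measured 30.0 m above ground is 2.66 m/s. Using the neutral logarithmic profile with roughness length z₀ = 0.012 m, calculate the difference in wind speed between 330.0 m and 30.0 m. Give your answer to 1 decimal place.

0.8 m/s

Log law: V₂ = V₁ · ln(z₂/z₀)/ln(z₁/z₀) = 2.66 × 10.2219/7.8240 = 3.4752 m/s
ΔV = 3.4752 − 2.66 = 0.8152 m/s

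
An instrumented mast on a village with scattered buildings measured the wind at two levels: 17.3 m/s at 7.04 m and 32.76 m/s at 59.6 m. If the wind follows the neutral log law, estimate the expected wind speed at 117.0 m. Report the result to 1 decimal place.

Log law: V ∝ ln(z/z₀). From the pair, with r = V₁/V₂ = 0.52808,
ln z₀ = (ln z₁ − r·ln z₂)/(1 − r) = (1.9516 − 0.52808×4.0877)/0.47192 = -0.4387 → z₀ = 0.6449 m
V₃ = V₁ · ln(z₃/z₀)/ln(z₁/z₀) = 17.3 × 5.2008/2.3903 = 37.6419 m/s

37.6 m/s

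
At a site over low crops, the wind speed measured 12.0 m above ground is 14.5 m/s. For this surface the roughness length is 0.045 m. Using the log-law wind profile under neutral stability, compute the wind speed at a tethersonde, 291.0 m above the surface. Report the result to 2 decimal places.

Log law: V(z) ∝ ln(z/z₀), so V₂/V₁ = ln(z₂/z₀) / ln(z₁/z₀).
ln(291.0/0.045) = 8.7744, ln(12.0/0.045) = 5.5860
V₂ = 14.5 × 8.7744/5.5860 = 14.5 × 1.5708 = 22.7764 m/s

22.78 m/s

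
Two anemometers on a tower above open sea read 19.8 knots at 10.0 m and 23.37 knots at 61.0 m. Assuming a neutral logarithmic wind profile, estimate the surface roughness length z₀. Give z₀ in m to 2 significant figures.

Log law: V(z) ∝ ln(z/z₀). With r = V₁/V₂ = 19.8/23.37 = 0.84724,
r · ln(z₂/z₀) = ln(z₁/z₀) ⇒ ln z₀ = (ln z₁ − r·ln z₂)/(1 − r)
ln z₀ = (2.30259 − 0.84724×4.11087) / 0.15276 = -7.7266
z₀ = exp(-7.7266) = 0.0004409 m

z₀ ≈ 0.00044 m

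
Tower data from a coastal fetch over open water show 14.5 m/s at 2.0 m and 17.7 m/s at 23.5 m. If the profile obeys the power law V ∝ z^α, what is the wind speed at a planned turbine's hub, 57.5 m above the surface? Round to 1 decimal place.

19.0 m/s

First find α: α = ln(V₂/V₁)/ln(z₂/z₁) = ln(17.7/14.5)/ln(23.5/2.0) = 0.19942/2.46385 = 0.0809
Extrapolate from 23.5 m to 57.5 m: V₃ = 17.7 × (57.5/23.5)^0.0809 = 17.7 × 1.0751 = 19.0294 m/s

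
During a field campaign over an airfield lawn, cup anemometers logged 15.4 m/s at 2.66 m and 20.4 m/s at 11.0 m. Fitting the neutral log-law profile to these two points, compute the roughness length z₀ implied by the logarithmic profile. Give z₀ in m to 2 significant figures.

Log law: V(z) ∝ ln(z/z₀). With r = V₁/V₂ = 15.4/20.4 = 0.75490,
r · ln(z₂/z₀) = ln(z₁/z₀) ⇒ ln z₀ = (ln z₁ − r·ln z₂)/(1 − r)
ln z₀ = (0.97833 − 0.75490×2.39790) / 0.24510 = -3.3939
z₀ = exp(-3.3939) = 0.03358 m

z₀ ≈ 0.034 m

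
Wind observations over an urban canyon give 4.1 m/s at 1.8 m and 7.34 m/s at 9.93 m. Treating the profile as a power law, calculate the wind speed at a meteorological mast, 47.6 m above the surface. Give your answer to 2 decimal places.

12.53 m/s

First find α: α = ln(V₂/V₁)/ln(z₂/z₁) = ln(7.34/4.1)/ln(9.93/1.8) = 0.58235/1.70777 = 0.3410
Extrapolate from 9.93 m to 47.6 m: V₃ = 7.34 × (47.6/9.93)^0.3410 = 7.34 × 1.7065 = 12.5257 m/s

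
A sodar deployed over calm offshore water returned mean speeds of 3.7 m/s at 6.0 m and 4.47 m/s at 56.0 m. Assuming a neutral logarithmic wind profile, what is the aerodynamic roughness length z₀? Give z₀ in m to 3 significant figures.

z₀ ≈ 0.000131 m

Log law: V(z) ∝ ln(z/z₀). With r = V₁/V₂ = 3.7/4.47 = 0.82774,
r · ln(z₂/z₀) = ln(z₁/z₀) ⇒ ln z₀ = (ln z₁ − r·ln z₂)/(1 − r)
ln z₀ = (1.79176 − 0.82774×4.02535) / 0.17226 = -8.9411
z₀ = exp(-8.9411) = 0.0001309 m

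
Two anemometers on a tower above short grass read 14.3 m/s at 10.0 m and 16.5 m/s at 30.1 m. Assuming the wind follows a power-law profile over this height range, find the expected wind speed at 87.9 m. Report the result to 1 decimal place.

First find α: α = ln(V₂/V₁)/ln(z₂/z₁) = ln(16.5/14.3)/ln(30.1/10.0) = 0.14310/1.10194 = 0.1299
Extrapolate from 30.1 m to 87.9 m: V₃ = 16.5 × (87.9/30.1)^0.1299 = 16.5 × 1.1493 = 18.9638 m/s

19.0 m/s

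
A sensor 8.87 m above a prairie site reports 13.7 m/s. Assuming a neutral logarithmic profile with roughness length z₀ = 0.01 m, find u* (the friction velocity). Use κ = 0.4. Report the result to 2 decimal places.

u* ≈ 0.81 m/s

Log law: V(z) = (u*/κ) · ln(z/z₀) ⇒ u* = κ · V / ln(z/z₀)
u* = 0.4 × 13.7 / ln(8.87/0.01) = 0.4 × 13.7 / 6.7878
   = 5.4800 / 6.7878 = 0.8073 m/s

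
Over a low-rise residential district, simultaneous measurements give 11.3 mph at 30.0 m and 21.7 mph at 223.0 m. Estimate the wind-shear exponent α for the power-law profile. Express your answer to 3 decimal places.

Power law: V₂/V₁ = (z₂/z₁)^α ⇒ α = ln(V₂/V₁) / ln(z₂/z₁)
α = ln(21.7/11.3) / ln(223.0/30.0) = ln(1.9204) / ln(7.4333)
  = 0.65251 / 2.00597 = 0.32528

α ≈ 0.325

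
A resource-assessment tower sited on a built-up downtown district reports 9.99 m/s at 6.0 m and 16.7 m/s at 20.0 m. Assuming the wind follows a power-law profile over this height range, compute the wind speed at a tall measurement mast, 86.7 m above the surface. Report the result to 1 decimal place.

First find α: α = ln(V₂/V₁)/ln(z₂/z₁) = ln(16.7/9.99)/ln(20.0/6.0) = 0.51382/1.20397 = 0.4268
Extrapolate from 20.0 m to 86.7 m: V₃ = 16.7 × (86.7/20.0)^0.4268 = 16.7 × 1.8700 = 31.2296 m/s

31.2 m/s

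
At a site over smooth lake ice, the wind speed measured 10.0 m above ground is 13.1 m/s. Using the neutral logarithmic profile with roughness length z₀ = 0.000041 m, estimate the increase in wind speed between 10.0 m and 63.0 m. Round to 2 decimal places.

Log law: V₂ = V₁ · ln(z₂/z₀)/ln(z₁/z₀) = 13.1 × 14.2451/12.4045 = 15.0437 m/s
ΔV = 15.0437 − 13.1 = 1.9437 m/s

1.94 m/s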